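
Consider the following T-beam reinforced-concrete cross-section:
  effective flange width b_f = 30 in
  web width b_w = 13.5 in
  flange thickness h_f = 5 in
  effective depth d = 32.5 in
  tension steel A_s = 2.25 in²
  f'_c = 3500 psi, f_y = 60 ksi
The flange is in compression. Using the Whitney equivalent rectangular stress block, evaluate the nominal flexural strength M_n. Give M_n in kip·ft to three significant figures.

M_n ≈ 357 kip·ft

Tension: T = A_s f_y = 2.25 × 60 = 135 kips.
Try a within the flange: a = T/(0.85 f'_c b_f) = 135/(0.85 × 3.5 × 30) = 1.513 in.
Since a = 1.513 ≤ h_f = 5 in, the stress block lies entirely in the flange; analyse as a rectangular beam of width b_f.
M_n = T(d − a/2) = 135 × (32.5 − 0.7565) = 4285.4 kip·in.
M_n = 4285.4/12 = 357.12 kip·ft.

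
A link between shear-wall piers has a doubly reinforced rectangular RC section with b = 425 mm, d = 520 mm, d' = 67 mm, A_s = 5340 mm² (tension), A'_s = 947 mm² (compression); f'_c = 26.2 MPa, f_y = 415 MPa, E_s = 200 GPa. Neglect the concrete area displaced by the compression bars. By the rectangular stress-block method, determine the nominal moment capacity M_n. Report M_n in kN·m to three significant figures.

M_n ≈ 950 kN·m

Assume both tension and compression steel yield.
Net tension couple steel: A_s − A'_s = 4393 mm².
a = (A_s − A'_s) f_y / (0.85 f'_c b) = 1823095/(0.85 × 26.2 × 425) = 192.62 mm.
c = a/β₁ = 192.62/0.85 = 226.61 mm; ε'_s = 0.003(c − d')/c = 0.0021 ≥ f_y/E_s = 0.0021, so compression steel does yield.
M_n = (A_s − A'_s) f_y (d − a/2) + A'_s f_y (d − d') = [1823095 × (520 − 96.31) + 393005 × (520 − 67)] × 10⁻⁶ = 772.43 + 178.03 = 950.46 kN·m.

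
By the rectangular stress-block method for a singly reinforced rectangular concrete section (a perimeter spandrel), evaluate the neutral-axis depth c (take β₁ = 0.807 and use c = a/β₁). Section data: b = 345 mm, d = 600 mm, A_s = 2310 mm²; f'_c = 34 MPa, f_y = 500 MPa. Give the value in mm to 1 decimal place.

T = A_s f_y = 2310 × 500 = 1155000 N = 1155 kN.
Setting C = 0.85 f'_c a b equal to T: a = 1155000/(0.85 × 34 × 345) = 115.842 mm.
With β₁ = 0.807, c = a/β₁ = 115.842/0.807 = 143.5 mm.

c ≈ 143.5 mm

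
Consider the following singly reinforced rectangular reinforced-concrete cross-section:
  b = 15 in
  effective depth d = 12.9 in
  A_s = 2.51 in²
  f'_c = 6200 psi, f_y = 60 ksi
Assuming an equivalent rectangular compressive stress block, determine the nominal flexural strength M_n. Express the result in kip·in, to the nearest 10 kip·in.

T = A_s f_y = 2.51 × 60 = 150.6 kips.
a = T/(0.85 f'_c b) = 150.6/(0.85 × 6.2 × 15) = 1.905 in.
M_n = T(d − a/2) = 150.6 × (12.9 − 0.9525) = 1799.3 kip·in.

M_n ≈ 1800 kip·in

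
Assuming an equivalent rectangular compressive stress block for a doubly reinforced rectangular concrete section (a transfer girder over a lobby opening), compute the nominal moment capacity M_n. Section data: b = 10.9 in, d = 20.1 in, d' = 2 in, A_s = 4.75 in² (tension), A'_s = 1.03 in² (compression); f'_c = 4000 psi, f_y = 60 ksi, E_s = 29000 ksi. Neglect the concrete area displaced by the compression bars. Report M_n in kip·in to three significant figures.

M_n ≈ 4930 kip·in

Assume both steels yield.
a = (A_s − A'_s) f_y/(0.85 f'_c b) = (4.75 − 1.03) × 60/(0.85 × 4 × 10.9) = 6.023 in.
c = a/β₁ = 6.023/0.85 = 7.086 in; ε'_s = 0.003(c − d')/c = 0.0022 ≥ ε_y = 0.0021, so the compression steel yields.
M_n = (A_s − A'_s) f_y (d − a/2) + A'_s f_y (d − d') = 223.2 × (20.1 − 3.0115) + 61.8 × (20.1 − 2) = 3814.2 + 1118.6 = 4932.8 kip·in.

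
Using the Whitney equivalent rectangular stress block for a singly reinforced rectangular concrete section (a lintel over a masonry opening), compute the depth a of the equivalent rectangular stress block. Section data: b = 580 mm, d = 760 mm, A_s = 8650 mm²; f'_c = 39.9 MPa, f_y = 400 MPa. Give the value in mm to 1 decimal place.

a ≈ 175.9 mm

T = A_s f_y = 8650 × 400 = 3460000 N = 3460 kN.
Setting C = 0.85 f'_c a b equal to T: a = 3460000/(0.85 × 39.9 × 580) = 175.9 mm.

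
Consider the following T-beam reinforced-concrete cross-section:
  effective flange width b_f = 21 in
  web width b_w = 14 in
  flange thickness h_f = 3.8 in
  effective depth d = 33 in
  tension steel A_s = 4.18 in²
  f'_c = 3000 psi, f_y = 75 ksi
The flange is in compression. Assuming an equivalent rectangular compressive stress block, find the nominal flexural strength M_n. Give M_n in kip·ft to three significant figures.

M_n ≈ 781 kip·ft

Tension: T = A_s f_y = 4.18 × 75 = 313.5 kips.
Try a within the flange: a = T/(0.85 f'_c b_f) = 313.5/(0.85 × 3 × 21) = 5.854 in.
a = 5.854 > h_f = 3.8 in: the block extends into the web. Split into flange-overhang and web parts.
C_f = 0.85 f'_c (b_f − b_w) h_f = 0.85 × 3 × (21 − 14) × 3.8 = 67.8 kips.
Remaining web compression depth: a_w = (T − C_f)/(0.85 f'_c b_w) = (313.5 − 67.8)/(0.85 × 3 × 14) = 6.882 in.
M_n = C_f(d − h_f/2) + (T − C_f)(d − a_w/2) = 67.8 × (33 − 1.9) + 245.7 × (33 − 3.441) = 2108.6 + 7262.6 = 9371.2 kip·in.
M_n = 9371.2/12 = 780.93 kip·ft.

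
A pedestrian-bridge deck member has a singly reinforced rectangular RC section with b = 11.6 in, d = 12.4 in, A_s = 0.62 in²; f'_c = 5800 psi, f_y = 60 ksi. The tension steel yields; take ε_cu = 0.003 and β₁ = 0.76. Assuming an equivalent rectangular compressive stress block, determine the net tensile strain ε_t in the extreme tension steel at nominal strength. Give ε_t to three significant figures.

a = A_s f_y/(0.85 f'_c b) = 0.650 in.
β₁ = 0.76, so c = a/β₁ = 0.650/0.76 = 0.855 in.
From the linear strain diagram with ε_cu = 0.003: ε_t = 0.003 (d − c)/c = 0.003 × (12.4 − 0.855)/0.855 = 0.0405.
Since ε_t ≥ 0.005, the section is tension-controlled.

ε_t ≈ 0.0405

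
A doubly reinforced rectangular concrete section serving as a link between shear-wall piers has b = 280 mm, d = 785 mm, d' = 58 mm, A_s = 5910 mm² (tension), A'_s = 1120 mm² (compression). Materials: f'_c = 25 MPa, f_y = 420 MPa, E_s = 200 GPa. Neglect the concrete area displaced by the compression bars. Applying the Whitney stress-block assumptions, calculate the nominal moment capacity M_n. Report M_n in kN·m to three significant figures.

M_n ≈ 1580 kN·m

Assume both tension and compression steel yield.
Net tension couple steel: A_s − A'_s = 4790 mm².
a = (A_s − A'_s) f_y / (0.85 f'_c b) = 2011800/(0.85 × 25 × 280) = 338.12 mm.
c = a/β₁ = 338.12/0.85 = 397.79 mm; ε'_s = 0.003(c − d')/c = 0.0026 ≥ f_y/E_s = 0.0021, so compression steel does yield.
M_n = (A_s − A'_s) f_y (d − a/2) + A'_s f_y (d − d') = [2011800 × (785 − 169.06) + 470400 × (785 − 58)] × 10⁻⁶ = 1239.15 + 341.98 = 1581.13 kN·m.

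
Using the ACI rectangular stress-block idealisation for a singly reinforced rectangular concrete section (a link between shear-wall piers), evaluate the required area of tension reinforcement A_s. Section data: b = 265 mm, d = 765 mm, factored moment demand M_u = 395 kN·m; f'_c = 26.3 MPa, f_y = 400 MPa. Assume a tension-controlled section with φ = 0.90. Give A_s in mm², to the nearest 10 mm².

M_n = M_u/φ = 395/0.90 = 438.889 kN·m.
With M_n = 0.85 f'_c a b (d − a/2), solve the quadratic for a:
a = d − √(d² − 2M_n/(0.85 f'_c b)) = 765 − √(765² − 2 × 438.889×10⁶/(0.85 × 26.3 × 265)) = 103.90 mm.
A_s = 0.85 f'_c a b / f_y = 0.85 × 26.3 × 103.90 × 265 / 400 = 1538.8 mm².

A_s ≈ 1540 mm²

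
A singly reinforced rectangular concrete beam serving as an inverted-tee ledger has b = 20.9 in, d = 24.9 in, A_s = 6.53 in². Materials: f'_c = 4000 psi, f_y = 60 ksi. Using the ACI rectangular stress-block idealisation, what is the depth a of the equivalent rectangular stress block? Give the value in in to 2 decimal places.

a ≈ 5.51 in

T = A_s f_y = 6.53 × 60 = 391.8 kips.
a = T/(0.85 f'_c b) = 391.8/(0.85 × 4 × 20.9) = 5.51 in.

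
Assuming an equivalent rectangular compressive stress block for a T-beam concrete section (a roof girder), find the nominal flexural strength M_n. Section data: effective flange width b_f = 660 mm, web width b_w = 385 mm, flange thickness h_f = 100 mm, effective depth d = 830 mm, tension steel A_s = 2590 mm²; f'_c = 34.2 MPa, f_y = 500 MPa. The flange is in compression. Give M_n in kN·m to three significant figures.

Tension: T = A_s f_y = 2590 × 500 = 1295000 N.
Try a within the flange: a = T/(0.85 f'_c b_f) = 1295000/(0.85 × 34.2 × 660) = 67.50 mm.
Since a = 67.50 ≤ h_f = 100 mm, the stress block lies entirely in the flange; analyse as a rectangular beam of width b_f.
M_n = T(d − a/2) = 1295000 × (830 − 33.75) = 1031.14 × 10⁶ N·mm.
M_n = 1031.14 kN·m.

M_n ≈ 1030 kN·m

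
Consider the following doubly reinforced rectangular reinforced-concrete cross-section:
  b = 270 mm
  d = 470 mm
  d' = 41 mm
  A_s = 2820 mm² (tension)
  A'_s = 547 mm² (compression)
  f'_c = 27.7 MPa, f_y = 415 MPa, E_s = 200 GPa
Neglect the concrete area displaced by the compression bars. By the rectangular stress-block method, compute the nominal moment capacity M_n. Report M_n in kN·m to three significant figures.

M_n ≈ 471 kN·m

Assume both tension and compression steel yield.
Net tension couple steel: A_s − A'_s = 2273 mm².
a = (A_s − A'_s) f_y / (0.85 f'_c b) = 943295/(0.85 × 27.7 × 270) = 148.38 mm.
c = a/β₁ = 148.38/0.85 = 174.56 mm; ε'_s = 0.003(c − d')/c = 0.0023 ≥ f_y/E_s = 0.0021, so compression steel does yield.
M_n = (A_s − A'_s) f_y (d − a/2) + A'_s f_y (d − d') = [943295 × (470 − 74.19) + 227005 × (470 − 41)] × 10⁻⁶ = 373.37 + 97.39 = 470.76 kN·m.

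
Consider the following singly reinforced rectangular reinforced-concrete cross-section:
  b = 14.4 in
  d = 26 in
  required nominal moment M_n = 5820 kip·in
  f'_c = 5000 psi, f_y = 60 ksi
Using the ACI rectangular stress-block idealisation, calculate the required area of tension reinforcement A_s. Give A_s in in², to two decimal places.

A_s ≈ 4.04 in²

From M_n = 0.85 f'_c a b (d − a/2):
a = d − √(d² − 2M_n/(0.85 f'_c b)) = 26 − √(26² − 2 × 5820/(0.85 × 5 × 14.4)) = 3.959 in.
A_s = 0.85 f'_c a b / f_y = 0.85 × 5 × 3.959 × 14.4 / 60 = 4.038 in².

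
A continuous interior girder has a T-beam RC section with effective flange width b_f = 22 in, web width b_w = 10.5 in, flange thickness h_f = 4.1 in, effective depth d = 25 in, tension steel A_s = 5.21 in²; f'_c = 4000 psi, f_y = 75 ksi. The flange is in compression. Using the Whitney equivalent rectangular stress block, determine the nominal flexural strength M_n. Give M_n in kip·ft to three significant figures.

M_n ≈ 725 kip·ft

Tension: T = A_s f_y = 5.21 × 75 = 390.75 kips.
Try a within the flange: a = T/(0.85 f'_c b_f) = 390.75/(0.85 × 4 × 22) = 5.224 in.
a = 5.224 > h_f = 4.1 in: the block extends into the web. Split into flange-overhang and web parts.
C_f = 0.85 f'_c (b_f − b_w) h_f = 0.85 × 4 × (22 − 10.5) × 4.1 = 160.3 kips.
Remaining web compression depth: a_w = (T − C_f)/(0.85 f'_c b_w) = (390.75 − 160.3)/(0.85 × 4 × 10.5) = 6.455 in.
M_n = C_f(d − h_f/2) + (T − C_f)(d − a_w/2) = 160.3 × (25 − 2.05) + 230.45 × (25 − 3.2275) = 3678.9 + 5017.5 = 8696.4 kip·in.
M_n = 8696.4/12 = 724.70 kip·ft.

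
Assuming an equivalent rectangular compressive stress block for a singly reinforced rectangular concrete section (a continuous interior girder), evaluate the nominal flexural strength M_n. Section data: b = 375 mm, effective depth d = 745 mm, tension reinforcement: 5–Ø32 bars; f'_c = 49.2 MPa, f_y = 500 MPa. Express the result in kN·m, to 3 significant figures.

M_n ≈ 1370 kN·m

A_s = 5 × 804 = 4020 mm².
T = A_s f_y = 4020 × 500 = 2010000 N = 2010 kN.
From C = T: a = T/(0.85 f'_c b) = 2010000/(0.85 × 49.2 × 375) = 128.17 mm.
M_n = T(d − a/2) = 2010 kN × (745 − 64.085) mm = 1368.64 kN·m.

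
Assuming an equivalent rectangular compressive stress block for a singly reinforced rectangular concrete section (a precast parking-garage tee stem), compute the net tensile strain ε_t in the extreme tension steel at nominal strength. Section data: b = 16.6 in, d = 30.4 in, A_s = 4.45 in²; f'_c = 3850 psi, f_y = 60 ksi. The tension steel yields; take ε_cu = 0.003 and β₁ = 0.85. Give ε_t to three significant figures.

ε_t ≈ 0.0128

a = A_s f_y/(0.85 f'_c b) = 4.915 in.
β₁ = 0.85, so c = a/β₁ = 4.915/0.85 = 5.782 in.
From the linear strain diagram with ε_cu = 0.003: ε_t = 0.003 (d − c)/c = 0.003 × (30.4 − 5.782)/5.782 = 0.0128.
Since ε_t ≥ 0.005, the section is tension-controlled.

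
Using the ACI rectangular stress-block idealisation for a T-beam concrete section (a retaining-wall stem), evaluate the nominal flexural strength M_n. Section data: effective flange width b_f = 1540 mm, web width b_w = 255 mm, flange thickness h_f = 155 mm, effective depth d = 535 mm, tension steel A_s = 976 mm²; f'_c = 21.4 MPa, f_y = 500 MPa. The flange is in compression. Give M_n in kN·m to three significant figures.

Tension: T = A_s f_y = 976 × 500 = 488000 N.
Try a within the flange: a = T/(0.85 f'_c b_f) = 488000/(0.85 × 21.4 × 1540) = 17.42 mm.
Since a = 17.42 ≤ h_f = 155 mm, the stress block lies entirely in the flange; analyse as a rectangular beam of width b_f.
M_n = T(d − a/2) = 488000 × (535 − 8.71) = 256.83 × 10⁶ N·mm.
M_n = 256.83 kN·m.

M_n ≈ 257 kN·m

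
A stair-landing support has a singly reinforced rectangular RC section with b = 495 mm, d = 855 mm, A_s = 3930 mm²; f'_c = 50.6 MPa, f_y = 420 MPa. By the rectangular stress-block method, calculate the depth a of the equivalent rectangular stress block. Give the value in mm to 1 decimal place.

T = A_s f_y = 3930 × 420 = 1650600 N = 1650.6 kN.
Setting C = 0.85 f'_c a b equal to T: a = 1650600/(0.85 × 50.6 × 495) = 77.5 mm.

a ≈ 77.5 mm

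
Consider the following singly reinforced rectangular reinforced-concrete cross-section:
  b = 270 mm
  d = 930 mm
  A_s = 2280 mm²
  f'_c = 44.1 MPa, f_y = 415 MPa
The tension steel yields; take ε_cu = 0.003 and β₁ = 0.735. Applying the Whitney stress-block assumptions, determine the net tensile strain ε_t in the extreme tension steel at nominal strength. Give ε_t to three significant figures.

ε_t ≈ 0.0189

a = A_s f_y/(0.85 f'_c b) = 93.49 mm.
β₁ = 0.735, so c = a/β₁ = 93.49/0.735 = 127.20 mm.
From the linear strain diagram with ε_cu = 0.003: ε_t = 0.003 (d − c)/c = 0.003 × (930 − 127.20)/127.20 = 0.0189.
Since ε_t ≥ 0.005, the section is tension-controlled.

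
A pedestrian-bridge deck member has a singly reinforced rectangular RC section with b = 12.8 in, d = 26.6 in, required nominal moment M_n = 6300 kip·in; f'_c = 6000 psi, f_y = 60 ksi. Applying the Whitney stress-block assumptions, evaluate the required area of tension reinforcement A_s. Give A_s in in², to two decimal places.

From M_n = 0.85 f'_c a b (d − a/2):
a = d − √(d² − 2M_n/(0.85 f'_c b)) = 26.6 − √(26.6² − 2 × 6300/(0.85 × 6 × 12.8)) = 3.916 in.
A_s = 0.85 f'_c a b / f_y = 0.85 × 6 × 3.916 × 12.8 / 60 = 4.261 in².

A_s ≈ 4.26 in²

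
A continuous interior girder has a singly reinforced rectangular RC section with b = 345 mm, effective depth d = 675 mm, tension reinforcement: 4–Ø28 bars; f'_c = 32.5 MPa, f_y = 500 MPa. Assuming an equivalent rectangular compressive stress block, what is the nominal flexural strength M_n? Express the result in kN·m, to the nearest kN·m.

A_s = 4 × 616 = 2464 mm².
T = A_s f_y = 2464 × 500 = 1232000 N = 1232 kN.
From C = T: a = T/(0.85 f'_c b) = 1232000/(0.85 × 32.5 × 345) = 129.27 mm.
M_n = T(d − a/2) = 1232 kN × (675 − 64.635) mm = 751.97 kN·m.

M_n ≈ 752 kN·m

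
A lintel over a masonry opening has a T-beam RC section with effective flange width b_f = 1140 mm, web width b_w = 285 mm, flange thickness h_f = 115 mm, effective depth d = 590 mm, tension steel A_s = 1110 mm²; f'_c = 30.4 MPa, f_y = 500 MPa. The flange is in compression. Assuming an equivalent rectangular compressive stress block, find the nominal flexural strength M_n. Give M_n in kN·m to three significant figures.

M_n ≈ 322 kN·m

Tension: T = A_s f_y = 1110 × 500 = 555000 N.
Try a within the flange: a = T/(0.85 f'_c b_f) = 555000/(0.85 × 30.4 × 1140) = 18.84 mm.
Since a = 18.84 ≤ h_f = 115 mm, the stress block lies entirely in the flange; analyse as a rectangular beam of width b_f.
M_n = T(d − a/2) = 555000 × (590 − 9.42) = 322.22 × 10⁶ N·mm.
M_n = 322.22 kN·m.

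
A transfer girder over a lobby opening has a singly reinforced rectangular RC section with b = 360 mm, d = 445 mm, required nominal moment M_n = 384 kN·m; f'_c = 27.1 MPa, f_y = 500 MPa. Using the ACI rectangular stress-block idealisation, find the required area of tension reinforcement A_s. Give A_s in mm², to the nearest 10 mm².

With M_n = 0.85 f'_c a b (d − a/2), solve the quadratic for a:
a = d − √(d² − 2M_n/(0.85 f'_c b)) = 445 − √(445² − 2 × 384×10⁶/(0.85 × 27.1 × 360)) = 120.33 mm.
A_s = 0.85 f'_c a b / f_y = 0.85 × 27.1 × 120.33 × 360 / 500 = 1995.7 mm².

A_s ≈ 2000 mm²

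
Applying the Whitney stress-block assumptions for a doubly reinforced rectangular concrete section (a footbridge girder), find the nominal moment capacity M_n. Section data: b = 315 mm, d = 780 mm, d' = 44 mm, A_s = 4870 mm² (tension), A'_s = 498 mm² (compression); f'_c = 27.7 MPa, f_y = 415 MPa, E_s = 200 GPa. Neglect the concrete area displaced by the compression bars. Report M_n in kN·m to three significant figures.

Assume both tension and compression steel yield.
Net tension couple steel: A_s − A'_s = 4372 mm².
a = (A_s − A'_s) f_y / (0.85 f'_c b) = 1814380/(0.85 × 27.7 × 315) = 244.64 mm.
c = a/β₁ = 244.64/0.85 = 287.81 mm; ε'_s = 0.003(c − d')/c = 0.0025 ≥ f_y/E_s = 0.0021, so compression steel does yield.
M_n = (A_s − A'_s) f_y (d − a/2) + A'_s f_y (d − d') = [1814380 × (780 − 122.32) + 206670 × (780 − 44)] × 10⁻⁶ = 1193.28 + 152.11 = 1345.39 kN·m.

M_n ≈ 1350 kN·m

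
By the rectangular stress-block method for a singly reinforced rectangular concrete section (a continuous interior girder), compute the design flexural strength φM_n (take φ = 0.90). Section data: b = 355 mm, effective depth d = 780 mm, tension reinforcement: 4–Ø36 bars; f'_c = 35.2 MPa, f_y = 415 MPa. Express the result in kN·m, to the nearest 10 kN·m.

φM_n ≈ 1070 kN·m

A_s = 4 × 1018 = 4072 mm².
T = A_s f_y = 4072 × 415 = 1689880 N = 1689.88 kN.
From C = T: a = T/(0.85 f'_c b) = 1689880/(0.85 × 35.2 × 355) = 159.10 mm.
M_n = T(d − a/2) = 1689.88 kN × (780 − 79.55) mm = 1183.68 kN·m.
φM_n = 0.90 × 1183.68 = 1065.31 kN·m.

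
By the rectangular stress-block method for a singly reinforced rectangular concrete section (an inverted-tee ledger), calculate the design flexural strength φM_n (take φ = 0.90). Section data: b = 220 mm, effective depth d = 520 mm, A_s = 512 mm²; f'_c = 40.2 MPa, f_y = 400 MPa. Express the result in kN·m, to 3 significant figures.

T = A_s f_y = 512 × 400 = 204800 N = 204.8 kN.
From C = T: a = T/(0.85 f'_c b) = 204800/(0.85 × 40.2 × 220) = 27.24 mm.
M_n = T(d − a/2) = 204.8 kN × (520 − 13.62) mm = 103.71 kN·m.
φM_n = 0.90 × 103.71 = 93.34 kN·m.

φM_n ≈ 93.3 kN·m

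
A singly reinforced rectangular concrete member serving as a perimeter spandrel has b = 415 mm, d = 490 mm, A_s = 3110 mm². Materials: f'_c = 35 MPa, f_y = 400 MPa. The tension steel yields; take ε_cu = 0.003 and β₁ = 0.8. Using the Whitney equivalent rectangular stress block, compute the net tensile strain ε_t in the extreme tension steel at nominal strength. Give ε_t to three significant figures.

ε_t ≈ 0.00867

a = A_s f_y/(0.85 f'_c b) = 100.76 mm.
β₁ = 0.8, so c = a/β₁ = 100.76/0.8 = 125.95 mm.
From the linear strain diagram with ε_cu = 0.003: ε_t = 0.003 (d − c)/c = 0.003 × (490 − 125.95)/125.95 = 0.00867.
Since ε_t ≥ 0.005, the section is tension-controlled.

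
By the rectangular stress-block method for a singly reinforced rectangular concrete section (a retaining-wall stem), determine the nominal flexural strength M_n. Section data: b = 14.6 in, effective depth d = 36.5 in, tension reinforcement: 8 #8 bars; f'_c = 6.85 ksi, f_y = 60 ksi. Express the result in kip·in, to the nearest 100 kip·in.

M_n ≈ 13000 kip·in

A_s = 8 × 0.79 = 6.32 in².
T = A_s f_y = 6.32 × 60 = 379.2 kips.
a = T/(0.85 f'_c b) = 379.2/(0.85 × 6.85 × 14.6) = 4.461 in.
M_n = T(d − a/2) = 379.2 × (36.5 − 2.2305) = 12995.0 kip·in.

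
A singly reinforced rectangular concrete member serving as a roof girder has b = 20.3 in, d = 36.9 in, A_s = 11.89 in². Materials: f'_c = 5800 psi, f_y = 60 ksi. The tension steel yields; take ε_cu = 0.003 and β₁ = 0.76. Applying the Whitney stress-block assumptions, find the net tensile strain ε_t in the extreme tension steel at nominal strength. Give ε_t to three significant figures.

ε_t ≈ 0.00880

a = A_s f_y/(0.85 f'_c b) = 7.128 in.
β₁ = 0.76, so c = a/β₁ = 7.128/0.76 = 9.379 in.
From the linear strain diagram with ε_cu = 0.003: ε_t = 0.003 (d − c)/c = 0.003 × (36.9 − 9.379)/9.379 = 0.00880.
Since ε_t ≥ 0.005, the section is tension-controlled.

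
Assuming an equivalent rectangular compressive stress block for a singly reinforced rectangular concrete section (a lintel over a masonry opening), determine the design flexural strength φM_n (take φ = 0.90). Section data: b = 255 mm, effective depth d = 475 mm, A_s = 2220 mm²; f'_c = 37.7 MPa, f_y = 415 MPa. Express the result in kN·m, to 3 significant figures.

φM_n ≈ 347 kN·m

T = A_s f_y = 2220 × 415 = 921300 N = 921.3 kN.
From C = T: a = T/(0.85 f'_c b) = 921300/(0.85 × 37.7 × 255) = 112.75 mm.
M_n = T(d − a/2) = 921.3 kN × (475 − 56.375) mm = 385.68 kN·m.
φM_n = 0.90 × 385.68 = 347.11 kN·m.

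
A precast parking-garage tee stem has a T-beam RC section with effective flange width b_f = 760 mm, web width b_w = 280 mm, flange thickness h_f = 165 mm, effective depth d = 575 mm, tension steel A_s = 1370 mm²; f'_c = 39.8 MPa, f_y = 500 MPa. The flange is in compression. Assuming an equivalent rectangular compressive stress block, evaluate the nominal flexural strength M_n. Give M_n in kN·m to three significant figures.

M_n ≈ 385 kN·m

Tension: T = A_s f_y = 1370 × 500 = 685000 N.
Try a within the flange: a = T/(0.85 f'_c b_f) = 685000/(0.85 × 39.8 × 760) = 26.64 mm.
Since a = 26.64 ≤ h_f = 165 mm, the stress block lies entirely in the flange; analyse as a rectangular beam of width b_f.
M_n = T(d − a/2) = 685000 × (575 − 13.32) = 384.75 × 10⁶ N·mm.
M_n = 384.75 kN·m.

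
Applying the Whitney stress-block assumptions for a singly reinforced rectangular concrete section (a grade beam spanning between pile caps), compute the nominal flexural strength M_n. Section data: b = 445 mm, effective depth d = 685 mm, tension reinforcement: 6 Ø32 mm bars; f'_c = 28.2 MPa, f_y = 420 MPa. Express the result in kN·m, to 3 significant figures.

M_n ≈ 1200 kN·m

A_s = 6 × 804 = 4824 mm².
T = A_s f_y = 4824 × 420 = 2026080 N = 2026.08 kN.
From C = T: a = T/(0.85 f'_c b) = 2026080/(0.85 × 28.2 × 445) = 189.95 mm.
M_n = T(d − a/2) = 2026.08 kN × (685 − 94.975) mm = 1195.44 kN·m.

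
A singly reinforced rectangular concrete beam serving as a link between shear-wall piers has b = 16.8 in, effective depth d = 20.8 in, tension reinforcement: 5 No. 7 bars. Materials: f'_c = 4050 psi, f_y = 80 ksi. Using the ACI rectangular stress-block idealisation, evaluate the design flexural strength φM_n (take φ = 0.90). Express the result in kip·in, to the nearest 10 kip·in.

φM_n ≈ 4040 kip·in

A_s = 5 × 0.6 = 3 in².
T = A_s f_y = 3 × 80 = 240 kips.
a = T/(0.85 f'_c b) = 240/(0.85 × 4.05 × 16.8) = 4.150 in.
M_n = T(d − a/2) = 240 × (20.8 − 2.075) = 4494.0 kip·in.
φM_n = 0.90 × 4494.0 = 4044.6 kip·in.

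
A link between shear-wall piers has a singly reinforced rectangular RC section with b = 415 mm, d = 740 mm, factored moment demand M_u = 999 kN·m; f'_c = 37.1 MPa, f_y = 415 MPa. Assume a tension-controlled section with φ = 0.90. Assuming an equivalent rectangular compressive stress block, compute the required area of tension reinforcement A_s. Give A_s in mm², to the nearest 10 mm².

M_n = M_u/φ = 999/0.90 = 1110 kN·m.
With M_n = 0.85 f'_c a b (d − a/2), solve the quadratic for a:
a = d − √(d² − 2M_n/(0.85 f'_c b)) = 740 − √(740² − 2 × 1110×10⁶/(0.85 × 37.1 × 415)) = 125.21 mm.
A_s = 0.85 f'_c a b / f_y = 0.85 × 37.1 × 125.21 × 415 / 415 = 3948.5 mm².

A_s ≈ 3950 mm²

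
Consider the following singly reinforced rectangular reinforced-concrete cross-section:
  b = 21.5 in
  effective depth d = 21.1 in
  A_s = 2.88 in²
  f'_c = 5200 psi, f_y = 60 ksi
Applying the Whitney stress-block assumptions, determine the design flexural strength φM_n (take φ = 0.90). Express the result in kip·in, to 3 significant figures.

φM_n ≈ 3140 kip·in

T = A_s f_y = 2.88 × 60 = 172.8 kips.
a = T/(0.85 f'_c b) = 172.8/(0.85 × 5.2 × 21.5) = 1.818 in.
M_n = T(d − a/2) = 172.8 × (21.1 − 0.909) = 3489.0 kip·in.
φM_n = 0.90 × 3489.0 = 3140.1 kip·in.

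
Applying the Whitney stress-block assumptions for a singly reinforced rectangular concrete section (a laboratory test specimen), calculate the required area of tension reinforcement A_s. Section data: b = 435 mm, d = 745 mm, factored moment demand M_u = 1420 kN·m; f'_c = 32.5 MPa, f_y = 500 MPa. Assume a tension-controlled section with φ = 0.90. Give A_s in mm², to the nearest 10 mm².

A_s ≈ 4910 mm²

M_n = M_u/φ = 1420/0.90 = 1577.78 kN·m.
With M_n = 0.85 f'_c a b (d − a/2), solve the quadratic for a:
a = d − √(d² − 2M_n/(0.85 f'_c b)) = 745 − √(745² − 2 × 1577.78×10⁶/(0.85 × 32.5 × 435)) = 204.23 mm.
A_s = 0.85 f'_c a b / f_y = 0.85 × 32.5 × 204.23 × 435 / 500 = 4908.4 mm².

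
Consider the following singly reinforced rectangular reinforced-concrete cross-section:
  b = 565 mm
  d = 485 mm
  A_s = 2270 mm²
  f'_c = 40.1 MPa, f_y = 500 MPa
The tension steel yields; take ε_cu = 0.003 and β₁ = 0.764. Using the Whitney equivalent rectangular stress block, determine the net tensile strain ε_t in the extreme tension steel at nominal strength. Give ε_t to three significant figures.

a = A_s f_y/(0.85 f'_c b) = 58.94 mm.
β₁ = 0.764, so c = a/β₁ = 58.94/0.764 = 77.15 mm.
From the linear strain diagram with ε_cu = 0.003: ε_t = 0.003 (d − c)/c = 0.003 × (485 − 77.15)/77.15 = 0.0159.
Since ε_t ≥ 0.005, the section is tension-controlled.

ε_t ≈ 0.0159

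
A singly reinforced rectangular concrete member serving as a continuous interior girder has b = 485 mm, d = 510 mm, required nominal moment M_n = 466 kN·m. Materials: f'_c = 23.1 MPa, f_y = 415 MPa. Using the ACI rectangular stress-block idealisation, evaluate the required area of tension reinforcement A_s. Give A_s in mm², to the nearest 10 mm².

A_s ≈ 2460 mm²

With M_n = 0.85 f'_c a b (d − a/2), solve the quadratic for a:
a = d − √(d² − 2M_n/(0.85 f'_c b)) = 510 − √(510² − 2 × 466×10⁶/(0.85 × 23.1 × 485)) = 107.22 mm.
A_s = 0.85 f'_c a b / f_y = 0.85 × 23.1 × 107.22 × 485 / 415 = 2460.4 mm².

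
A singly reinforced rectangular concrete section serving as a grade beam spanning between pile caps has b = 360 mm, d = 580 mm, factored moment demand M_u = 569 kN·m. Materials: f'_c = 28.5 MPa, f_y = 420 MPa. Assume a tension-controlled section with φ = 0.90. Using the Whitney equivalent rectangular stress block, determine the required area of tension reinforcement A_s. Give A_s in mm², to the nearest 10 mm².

M_n = M_u/φ = 569/0.90 = 632.222 kN·m.
With M_n = 0.85 f'_c a b (d − a/2), solve the quadratic for a:
a = d − √(d² − 2M_n/(0.85 f'_c b)) = 580 − √(580² − 2 × 632.222×10⁶/(0.85 × 28.5 × 360)) = 142.49 mm.
A_s = 0.85 f'_c a b / f_y = 0.85 × 28.5 × 142.49 × 360 / 420 = 2958.7 mm².

A_s ≈ 2960 mm²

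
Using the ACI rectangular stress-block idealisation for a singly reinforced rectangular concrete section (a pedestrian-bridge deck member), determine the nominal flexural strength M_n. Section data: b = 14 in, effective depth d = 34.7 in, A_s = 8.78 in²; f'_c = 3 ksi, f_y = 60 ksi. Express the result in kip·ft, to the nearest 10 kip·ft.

T = A_s f_y = 8.78 × 60 = 526.8 kips.
a = T/(0.85 f'_c b) = 526.8/(0.85 × 3 × 14) = 14.756 in.
M_n = T(d − a/2) = 526.8 × (34.7 − 7.378) = 14393.2 kip·in = 14393.2/12 = 1199.43 kip·ft.

M_n ≈ 1200 kip·ft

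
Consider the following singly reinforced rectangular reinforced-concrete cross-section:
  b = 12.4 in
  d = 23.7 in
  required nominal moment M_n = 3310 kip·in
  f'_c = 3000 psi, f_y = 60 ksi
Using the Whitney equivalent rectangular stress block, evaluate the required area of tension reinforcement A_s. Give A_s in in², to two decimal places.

A_s ≈ 2.60 in²

From M_n = 0.85 f'_c a b (d − a/2):
a = d − √(d² − 2M_n/(0.85 f'_c b)) = 23.7 − √(23.7² − 2 × 3310/(0.85 × 3 × 12.4)) = 4.930 in.
A_s = 0.85 f'_c a b / f_y = 0.85 × 3 × 4.930 × 12.4 / 60 = 2.598 in².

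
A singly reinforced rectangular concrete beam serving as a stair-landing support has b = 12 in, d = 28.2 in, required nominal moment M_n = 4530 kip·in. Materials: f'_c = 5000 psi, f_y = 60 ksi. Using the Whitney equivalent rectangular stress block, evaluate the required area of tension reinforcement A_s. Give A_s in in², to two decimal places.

A_s ≈ 2.85 in²

From M_n = 0.85 f'_c a b (d − a/2):
a = d − √(d² − 2M_n/(0.85 f'_c b)) = 28.2 − √(28.2² − 2 × 4530/(0.85 × 5 × 12)) = 3.349 in.
A_s = 0.85 f'_c a b / f_y = 0.85 × 5 × 3.349 × 12 / 60 = 2.847 in².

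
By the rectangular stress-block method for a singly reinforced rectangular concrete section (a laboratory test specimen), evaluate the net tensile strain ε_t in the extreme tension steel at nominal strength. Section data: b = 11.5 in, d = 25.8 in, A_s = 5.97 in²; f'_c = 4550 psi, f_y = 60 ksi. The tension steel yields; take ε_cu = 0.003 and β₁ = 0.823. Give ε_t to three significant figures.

a = A_s f_y/(0.85 f'_c b) = 8.054 in.
β₁ = 0.823, so c = a/β₁ = 8.054/0.823 = 9.786 in.
From the linear strain diagram with ε_cu = 0.003: ε_t = 0.003 (d − c)/c = 0.003 × (25.8 − 9.786)/9.786 = 0.00491.
ε_t is between 0.004 and 0.005 — transition zone.

ε_t ≈ 0.00491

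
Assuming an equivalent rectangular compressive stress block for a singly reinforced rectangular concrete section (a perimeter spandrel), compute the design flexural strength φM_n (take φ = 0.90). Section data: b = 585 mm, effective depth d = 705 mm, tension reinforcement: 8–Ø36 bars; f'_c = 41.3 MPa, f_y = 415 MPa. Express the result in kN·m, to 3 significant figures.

A_s = 8 × 1018 = 8144 mm².
T = A_s f_y = 8144 × 415 = 3379760 N = 3379.76 kN.
From C = T: a = T/(0.85 f'_c b) = 3379760/(0.85 × 41.3 × 585) = 164.57 mm.
M_n = T(d − a/2) = 3379.76 kN × (705 − 82.285) mm = 2104.63 kN·m.
φM_n = 0.90 × 2104.63 = 1894.17 kN·m.

φM_n ≈ 1890 kN·m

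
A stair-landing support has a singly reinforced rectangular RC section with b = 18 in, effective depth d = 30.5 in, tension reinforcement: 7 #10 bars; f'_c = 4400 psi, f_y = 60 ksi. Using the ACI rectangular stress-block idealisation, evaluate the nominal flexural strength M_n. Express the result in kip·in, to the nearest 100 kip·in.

A_s = 7 × 1.27 = 8.89 in².
T = A_s f_y = 8.89 × 60 = 533.4 kips.
a = T/(0.85 f'_c b) = 533.4/(0.85 × 4.4 × 18) = 7.923 in.
M_n = T(d − a/2) = 533.4 × (30.5 − 3.9615) = 14155.6 kip·in.

M_n ≈ 14200 kip·in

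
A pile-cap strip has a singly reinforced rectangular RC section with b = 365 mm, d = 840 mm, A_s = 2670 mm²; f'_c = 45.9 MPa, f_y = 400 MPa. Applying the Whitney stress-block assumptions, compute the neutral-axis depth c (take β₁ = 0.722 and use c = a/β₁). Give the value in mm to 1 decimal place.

c ≈ 103.9 mm

T = A_s f_y = 2670 × 400 = 1068000 N = 1068 kN.
Setting C = 0.85 f'_c a b equal to T: a = 1068000/(0.85 × 45.9 × 365) = 74.997 mm.
With β₁ = 0.722, c = a/β₁ = 74.997/0.722 = 103.9 mm.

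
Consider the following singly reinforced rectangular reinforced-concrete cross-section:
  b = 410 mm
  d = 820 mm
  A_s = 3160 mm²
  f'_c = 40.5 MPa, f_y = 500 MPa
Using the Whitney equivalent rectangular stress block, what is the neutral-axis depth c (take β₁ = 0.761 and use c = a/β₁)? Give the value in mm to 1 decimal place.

T = A_s f_y = 3160 × 500 = 1580000 N = 1580 kN.
Setting C = 0.85 f'_c a b equal to T: a = 1580000/(0.85 × 40.5 × 410) = 111.944 mm.
With β₁ = 0.761, c = a/β₁ = 111.944/0.761 = 147.1 mm.

c ≈ 147.1 mm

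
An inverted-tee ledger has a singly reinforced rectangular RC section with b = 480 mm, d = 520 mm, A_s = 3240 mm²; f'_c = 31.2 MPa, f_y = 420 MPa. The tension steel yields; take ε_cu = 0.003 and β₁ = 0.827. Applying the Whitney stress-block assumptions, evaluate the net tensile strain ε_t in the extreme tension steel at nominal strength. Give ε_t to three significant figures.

ε_t ≈ 0.00907

a = A_s f_y/(0.85 f'_c b) = 106.90 mm.
β₁ = 0.827, so c = a/β₁ = 106.90/0.827 = 129.26 mm.
From the linear strain diagram with ε_cu = 0.003: ε_t = 0.003 (d − c)/c = 0.003 × (520 − 129.26)/129.26 = 0.00907.
Since ε_t ≥ 0.005, the section is tension-controlled.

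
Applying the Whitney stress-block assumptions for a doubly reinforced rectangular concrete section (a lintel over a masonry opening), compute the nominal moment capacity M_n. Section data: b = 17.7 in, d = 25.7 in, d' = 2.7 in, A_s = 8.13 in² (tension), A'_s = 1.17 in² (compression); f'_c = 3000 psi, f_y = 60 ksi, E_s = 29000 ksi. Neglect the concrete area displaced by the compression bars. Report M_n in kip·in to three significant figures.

Assume both steels yield.
a = (A_s − A'_s) f_y/(0.85 f'_c b) = (8.13 − 1.17) × 60/(0.85 × 3 × 17.7) = 9.252 in.
c = a/β₁ = 9.252/0.85 = 10.885 in; ε'_s = 0.003(c − d')/c = 0.0023 ≥ ε_y = 0.0021, so the compression steel yields.
M_n = (A_s − A'_s) f_y (d − a/2) + A'_s f_y (d − d') = 417.6 × (25.7 − 4.626) + 70.2 × (25.7 − 2.7) = 8800.5 + 1614.6 = 10415.1 kip·in.

M_n ≈ 10400 kip·in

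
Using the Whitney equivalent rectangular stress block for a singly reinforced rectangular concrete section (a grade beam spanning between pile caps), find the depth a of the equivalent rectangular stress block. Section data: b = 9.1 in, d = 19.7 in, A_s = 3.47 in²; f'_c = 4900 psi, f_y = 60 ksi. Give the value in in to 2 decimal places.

a ≈ 5.49 in

T = A_s f_y = 3.47 × 60 = 208.2 kips.
a = T/(0.85 f'_c b) = 208.2/(0.85 × 4.9 × 9.1) = 5.49 in.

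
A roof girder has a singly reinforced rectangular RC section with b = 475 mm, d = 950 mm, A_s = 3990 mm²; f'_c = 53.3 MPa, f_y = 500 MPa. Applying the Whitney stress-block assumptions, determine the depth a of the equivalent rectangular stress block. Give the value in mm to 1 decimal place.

T = A_s f_y = 3990 × 500 = 1995000 N = 1995 kN.
Setting C = 0.85 f'_c a b equal to T: a = 1995000/(0.85 × 53.3 × 475) = 92.7 mm.

a ≈ 92.7 mm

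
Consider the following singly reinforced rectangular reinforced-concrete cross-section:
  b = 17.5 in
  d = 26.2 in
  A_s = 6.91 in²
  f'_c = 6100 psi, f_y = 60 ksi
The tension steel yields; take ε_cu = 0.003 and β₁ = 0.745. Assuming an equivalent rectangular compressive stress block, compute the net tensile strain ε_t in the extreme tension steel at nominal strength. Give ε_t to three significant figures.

ε_t ≈ 0.00982

a = A_s f_y/(0.85 f'_c b) = 4.569 in.
β₁ = 0.745, so c = a/β₁ = 4.569/0.745 = 6.133 in.
From the linear strain diagram with ε_cu = 0.003: ε_t = 0.003 (d − c)/c = 0.003 × (26.2 − 6.133)/6.133 = 0.00982.
Since ε_t ≥ 0.005, the section is tension-controlled.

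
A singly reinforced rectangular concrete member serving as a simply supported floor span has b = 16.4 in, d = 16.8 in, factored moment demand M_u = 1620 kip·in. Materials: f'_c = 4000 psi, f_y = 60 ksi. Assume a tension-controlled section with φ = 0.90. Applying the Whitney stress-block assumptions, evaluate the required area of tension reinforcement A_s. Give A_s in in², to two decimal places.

M_n = M_u/φ = 1620/0.90 = 1800 kip·in.
From M_n = 0.85 f'_c a b (d − a/2):
a = d − √(d² − 2M_n/(0.85 f'_c b)) = 16.8 − √(16.8² − 2 × 1800/(0.85 × 4 × 16.4)) = 2.046 in.
A_s = 0.85 f'_c a b / f_y = 0.85 × 4 × 2.046 × 16.4 / 60 = 1.901 in².

A_s ≈ 1.90 in²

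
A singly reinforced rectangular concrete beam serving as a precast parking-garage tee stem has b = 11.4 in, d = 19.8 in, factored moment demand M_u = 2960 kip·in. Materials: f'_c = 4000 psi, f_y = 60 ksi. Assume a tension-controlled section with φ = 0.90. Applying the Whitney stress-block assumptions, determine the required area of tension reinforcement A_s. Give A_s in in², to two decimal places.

A_s ≈ 3.16 in²

M_n = M_u/φ = 2960/0.90 = 3288.89 kip·in.
From M_n = 0.85 f'_c a b (d − a/2):
a = d − √(d² − 2M_n/(0.85 f'_c b)) = 19.8 − √(19.8² − 2 × 3288.89/(0.85 × 4 × 11.4)) = 4.889 in.
A_s = 0.85 f'_c a b / f_y = 0.85 × 4 × 4.889 × 11.4 / 60 = 3.158 in².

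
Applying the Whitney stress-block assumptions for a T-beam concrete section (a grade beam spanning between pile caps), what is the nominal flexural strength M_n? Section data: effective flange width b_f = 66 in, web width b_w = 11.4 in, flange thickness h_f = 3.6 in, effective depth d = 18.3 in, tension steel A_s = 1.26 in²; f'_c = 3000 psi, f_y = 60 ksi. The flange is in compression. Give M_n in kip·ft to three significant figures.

M_n ≈ 114 kip·ft

Tension: T = A_s f_y = 1.26 × 60 = 75.6 kips.
Try a within the flange: a = T/(0.85 f'_c b_f) = 75.6/(0.85 × 3 × 66) = 0.449 in.
Since a = 0.449 ≤ h_f = 3.6 in, the stress block lies entirely in the flange; analyse as a rectangular beam of width b_f.
M_n = T(d − a/2) = 75.6 × (18.3 − 0.2245) = 1366.5 kip·in.
M_n = 1366.5/12 = 113.88 kip·ft.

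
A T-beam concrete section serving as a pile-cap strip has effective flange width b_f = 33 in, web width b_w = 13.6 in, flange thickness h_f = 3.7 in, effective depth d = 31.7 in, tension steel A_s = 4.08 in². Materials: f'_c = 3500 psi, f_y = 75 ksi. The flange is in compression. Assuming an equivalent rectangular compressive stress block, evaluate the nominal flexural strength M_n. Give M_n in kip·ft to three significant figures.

M_n ≈ 769 kip·ft

Tension: T = A_s f_y = 4.08 × 75 = 306 kips.
Try a within the flange: a = T/(0.85 f'_c b_f) = 306/(0.85 × 3.5 × 33) = 3.117 in.
Since a = 3.117 ≤ h_f = 3.7 in, the stress block lies entirely in the flange; analyse as a rectangular beam of width b_f.
M_n = T(d − a/2) = 306 × (31.7 − 1.5585) = 9223.3 kip·in.
M_n = 9223.3/12 = 768.61 kip·ft.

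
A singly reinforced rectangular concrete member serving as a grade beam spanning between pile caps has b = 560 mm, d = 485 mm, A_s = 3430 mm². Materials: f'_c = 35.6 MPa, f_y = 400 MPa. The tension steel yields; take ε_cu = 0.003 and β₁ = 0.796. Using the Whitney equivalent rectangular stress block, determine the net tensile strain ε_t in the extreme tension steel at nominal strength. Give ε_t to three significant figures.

ε_t ≈ 0.0113

a = A_s f_y/(0.85 f'_c b) = 80.96 mm.
β₁ = 0.796, so c = a/β₁ = 80.96/0.796 = 101.71 mm.
From the linear strain diagram with ε_cu = 0.003: ε_t = 0.003 (d − c)/c = 0.003 × (485 − 101.71)/101.71 = 0.0113.
Since ε_t ≥ 0.005, the section is tension-controlled.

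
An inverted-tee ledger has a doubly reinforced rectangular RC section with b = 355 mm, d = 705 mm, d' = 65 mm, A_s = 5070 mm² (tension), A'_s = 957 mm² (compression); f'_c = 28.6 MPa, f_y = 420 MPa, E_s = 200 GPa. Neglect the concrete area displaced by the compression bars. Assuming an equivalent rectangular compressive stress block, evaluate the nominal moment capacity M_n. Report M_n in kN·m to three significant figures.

M_n ≈ 1300 kN·m

Assume both tension and compression steel yield.
Net tension couple steel: A_s − A'_s = 4113 mm².
a = (A_s − A'_s) f_y / (0.85 f'_c b) = 1727460/(0.85 × 28.6 × 355) = 200.17 mm.
c = a/β₁ = 200.17/0.846 = 236.61 mm; ε'_s = 0.003(c − d')/c = 0.0022 ≥ f_y/E_s = 0.0021, so compression steel does yield.
M_n = (A_s − A'_s) f_y (d − a/2) + A'_s f_y (d − d') = [1727460 × (705 − 100.085) + 401940 × (705 − 65)] × 10⁻⁶ = 1044.97 + 257.24 = 1302.21 kN·m.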